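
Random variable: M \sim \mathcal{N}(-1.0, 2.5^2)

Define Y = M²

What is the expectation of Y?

E[M²] = Var(M) + (E[M])² = 6.25 + 1 = 7.25

7.25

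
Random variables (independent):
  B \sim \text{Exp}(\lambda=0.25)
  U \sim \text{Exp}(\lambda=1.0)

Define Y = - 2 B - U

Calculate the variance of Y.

For independent RVs: Var(aX + bY) = a²Var(X) + b²Var(Y)
Var(B) = 16
Var(U) = 1
Var(Y) = (-2)²*16 + (-1)²*1
= 4*16 + 1*1 = 65

65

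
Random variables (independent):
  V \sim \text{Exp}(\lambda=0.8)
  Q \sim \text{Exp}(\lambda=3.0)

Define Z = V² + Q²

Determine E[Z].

E[Z] = E[V²] + E[Q²]
E[V²] = Var(V) + E[V]² = 1.5625 + 1.5625 = 3.125
E[Q²] = Var(Q) + E[Q]² = 0.11111111 + 0.11111111 = 0.22222222
E[Z] = 3.125 + 0.22222222 = 3.3472222

3.3472222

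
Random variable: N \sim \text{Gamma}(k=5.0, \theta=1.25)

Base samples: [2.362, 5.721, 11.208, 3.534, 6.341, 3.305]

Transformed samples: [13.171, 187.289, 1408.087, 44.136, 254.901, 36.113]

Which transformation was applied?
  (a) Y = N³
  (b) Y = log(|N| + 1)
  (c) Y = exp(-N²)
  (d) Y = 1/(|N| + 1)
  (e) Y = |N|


Checking option (a) Y = N³:
  N = 2.362 -> Y = 13.171 ✓
  N = 5.721 -> Y = 187.289 ✓
  N = 11.208 -> Y = 1408.087 ✓
All samples match this transformation.

(a) N³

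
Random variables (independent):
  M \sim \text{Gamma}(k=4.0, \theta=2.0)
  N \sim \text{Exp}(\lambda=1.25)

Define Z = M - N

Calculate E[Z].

E[Z] = 1*E[M] - 1*E[N]
E[M] = 8
E[N] = 0.8
E[Z] = 1*8 - 1*0.8 = 7.2

7.2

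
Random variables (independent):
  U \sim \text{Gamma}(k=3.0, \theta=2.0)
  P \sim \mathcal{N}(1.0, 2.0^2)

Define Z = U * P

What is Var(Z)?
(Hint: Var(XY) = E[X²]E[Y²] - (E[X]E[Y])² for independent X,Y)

Var(XY) = E[X²]E[Y²] - (E[X]E[Y])²
E[U] = 6, Var(U) = 12
E[P] = 1, Var(P) = 4
E[U²] = 12 + 6² = 48
E[P²] = 4 + 1² = 5
Var(Z) = 48*5 - (6*1)²
= 240 - 36 = 204

204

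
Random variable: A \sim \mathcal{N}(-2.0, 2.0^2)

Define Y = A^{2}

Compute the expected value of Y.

E[Y] = 1*E[A²]
E[A] = -2
E[A²] = Var(A) + (E[A])² = 4 + 4 = 8
E[Y] = 1*8 = 8

8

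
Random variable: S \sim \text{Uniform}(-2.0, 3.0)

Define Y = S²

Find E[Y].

Using E[X²] = Var(X) + (E[X])²:
E[S] = 0.5
Var(S) = (3 + 2)^2/12 = 2.0833333
E[S²] = 2.0833333 + 0.5² = 2.0833333 + 0.25 = 2.3333333

2.3333333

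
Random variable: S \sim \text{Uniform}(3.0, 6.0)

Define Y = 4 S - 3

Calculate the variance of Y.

For Y = aS + b: Var(Y) = a² * Var(S)
Var(S) = (6 - 3)^2/12 = 0.75
Var(Y) = 4² * 0.75 = 16 * 0.75 = 12

12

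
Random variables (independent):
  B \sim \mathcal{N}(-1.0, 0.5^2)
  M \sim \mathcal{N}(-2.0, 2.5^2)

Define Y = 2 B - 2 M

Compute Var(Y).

For independent RVs: Var(aX + bY) = a²Var(X) + b²Var(Y)
Var(B) = 0.25
Var(M) = 6.25
Var(Y) = 2²*0.25 + (-2)²*6.25
= 4*0.25 + 4*6.25 = 26

26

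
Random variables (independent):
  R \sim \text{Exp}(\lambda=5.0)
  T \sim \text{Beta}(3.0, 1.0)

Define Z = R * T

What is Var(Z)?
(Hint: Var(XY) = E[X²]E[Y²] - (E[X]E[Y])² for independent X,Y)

Var(XY) = E[X²]E[Y²] - (E[X]E[Y])²
E[R] = 0.2, Var(R) = 0.04
E[T] = 0.75, Var(T) = 0.0375
E[R²] = 0.04 + 0.2² = 0.08
E[T²] = 0.0375 + 0.75² = 0.6
Var(Z) = 0.08*0.6 - (0.2*0.75)²
= 0.048 - 0.0225 = 0.0255

0.0255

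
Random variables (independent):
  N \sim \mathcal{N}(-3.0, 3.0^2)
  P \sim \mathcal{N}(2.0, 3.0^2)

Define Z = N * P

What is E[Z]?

For independent RVs: E[XY] = E[X]*E[Y]
E[N] = -3
E[P] = 2
E[Z] = -3 * 2 = -6

-6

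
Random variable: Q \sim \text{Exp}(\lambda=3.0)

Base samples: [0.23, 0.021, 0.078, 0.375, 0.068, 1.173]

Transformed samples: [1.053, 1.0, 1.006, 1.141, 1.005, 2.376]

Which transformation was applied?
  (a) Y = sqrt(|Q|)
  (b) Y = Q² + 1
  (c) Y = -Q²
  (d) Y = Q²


Checking option (b) Y = Q² + 1:
  Q = 0.23 -> Y = 1.053 ✓
  Q = 0.021 -> Y = 1.0 ✓
  Q = 0.078 -> Y = 1.006 ✓
All samples match this transformation.

(b) Q² + 1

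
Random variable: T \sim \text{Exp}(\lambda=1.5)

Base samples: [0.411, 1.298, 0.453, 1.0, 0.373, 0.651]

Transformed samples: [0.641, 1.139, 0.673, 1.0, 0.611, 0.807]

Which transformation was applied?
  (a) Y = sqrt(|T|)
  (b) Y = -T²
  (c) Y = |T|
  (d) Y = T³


Checking option (a) Y = sqrt(|T|):
  T = 0.411 -> Y = 0.641 ✓
  T = 1.298 -> Y = 1.139 ✓
  T = 0.453 -> Y = 0.673 ✓
All samples match this transformation.

(a) sqrt(|T|)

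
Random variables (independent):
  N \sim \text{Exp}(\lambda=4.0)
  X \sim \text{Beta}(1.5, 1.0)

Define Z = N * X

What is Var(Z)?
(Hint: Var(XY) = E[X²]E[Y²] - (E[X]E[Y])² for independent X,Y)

Var(XY) = E[X²]E[Y²] - (E[X]E[Y])²
E[N] = 0.25, Var(N) = 0.0625
E[X] = 0.6, Var(X) = 0.068571429
E[N²] = 0.0625 + 0.25² = 0.125
E[X²] = 0.068571429 + 0.6² = 0.42857143
Var(Z) = 0.125*0.42857143 - (0.25*0.6)²
= 0.053571429 - 0.0225 = 0.031071429

0.031071429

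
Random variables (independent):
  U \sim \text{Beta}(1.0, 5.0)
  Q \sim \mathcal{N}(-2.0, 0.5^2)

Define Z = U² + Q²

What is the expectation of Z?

E[Z] = E[U²] + E[Q²]
E[U²] = Var(U) + E[U]² = 0.01984127 + 0.027777778 = 0.047619048
E[Q²] = Var(Q) + E[Q]² = 0.25 + 4 = 4.25
E[Z] = 0.047619048 + 4.25 = 4.297619

4.297619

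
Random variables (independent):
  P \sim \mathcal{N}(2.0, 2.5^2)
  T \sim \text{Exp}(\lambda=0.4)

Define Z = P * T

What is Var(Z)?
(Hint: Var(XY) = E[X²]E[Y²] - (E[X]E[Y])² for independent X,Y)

Var(XY) = E[X²]E[Y²] - (E[X]E[Y])²
E[P] = 2, Var(P) = 6.25
E[T] = 2.5, Var(T) = 6.25
E[P²] = 6.25 + 2² = 10.25
E[T²] = 6.25 + 2.5² = 12.5
Var(Z) = 10.25*12.5 - (2*2.5)²
= 128.125 - 25 = 103.125

103.125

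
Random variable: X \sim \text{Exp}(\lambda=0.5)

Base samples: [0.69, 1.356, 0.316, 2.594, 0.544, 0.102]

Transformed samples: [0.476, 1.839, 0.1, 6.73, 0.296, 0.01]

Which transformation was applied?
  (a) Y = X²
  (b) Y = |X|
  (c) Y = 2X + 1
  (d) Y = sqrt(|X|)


Checking option (a) Y = X²:
  X = 0.69 -> Y = 0.476 ✓
  X = 1.356 -> Y = 1.839 ✓
  X = 0.316 -> Y = 0.1 ✓
All samples match this transformation.

(a) X²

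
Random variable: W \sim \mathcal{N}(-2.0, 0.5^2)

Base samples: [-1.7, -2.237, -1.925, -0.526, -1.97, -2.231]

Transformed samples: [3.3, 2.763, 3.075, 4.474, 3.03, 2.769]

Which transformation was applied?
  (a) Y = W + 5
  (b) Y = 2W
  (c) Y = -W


Checking option (a) Y = W + 5:
  W = -1.7 -> Y = 3.3 ✓
  W = -2.237 -> Y = 2.763 ✓
  W = -1.925 -> Y = 3.075 ✓
All samples match this transformation.

(a) W + 5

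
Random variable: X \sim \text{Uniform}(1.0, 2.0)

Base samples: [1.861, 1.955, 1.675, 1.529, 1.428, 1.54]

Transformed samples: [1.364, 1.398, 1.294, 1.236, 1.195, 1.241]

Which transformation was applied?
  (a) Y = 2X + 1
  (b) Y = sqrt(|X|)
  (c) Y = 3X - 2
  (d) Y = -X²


Checking option (b) Y = sqrt(|X|):
  X = 1.861 -> Y = 1.364 ✓
  X = 1.955 -> Y = 1.398 ✓
  X = 1.675 -> Y = 1.294 ✓
All samples match this transformation.

(b) sqrt(|X|)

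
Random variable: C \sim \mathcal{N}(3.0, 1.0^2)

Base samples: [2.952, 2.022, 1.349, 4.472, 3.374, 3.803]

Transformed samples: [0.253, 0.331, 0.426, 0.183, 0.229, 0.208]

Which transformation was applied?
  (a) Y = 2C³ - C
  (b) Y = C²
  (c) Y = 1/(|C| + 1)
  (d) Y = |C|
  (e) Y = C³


Checking option (c) Y = 1/(|C| + 1):
  C = 2.952 -> Y = 0.253 ✓
  C = 2.022 -> Y = 0.331 ✓
  C = 1.349 -> Y = 0.426 ✓
All samples match this transformation.

(c) 1/(|C| + 1)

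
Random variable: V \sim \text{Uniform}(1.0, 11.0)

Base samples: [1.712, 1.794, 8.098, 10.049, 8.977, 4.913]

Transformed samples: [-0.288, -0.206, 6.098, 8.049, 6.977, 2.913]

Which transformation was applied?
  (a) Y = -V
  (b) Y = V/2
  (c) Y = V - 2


Checking option (c) Y = V - 2:
  V = 1.712 -> Y = -0.288 ✓
  V = 1.794 -> Y = -0.206 ✓
  V = 8.098 -> Y = 6.098 ✓
All samples match this transformation.

(c) V - 2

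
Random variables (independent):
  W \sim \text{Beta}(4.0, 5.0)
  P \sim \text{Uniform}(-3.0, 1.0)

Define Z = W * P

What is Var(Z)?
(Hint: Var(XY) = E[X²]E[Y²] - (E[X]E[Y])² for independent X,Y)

Var(XY) = E[X²]E[Y²] - (E[X]E[Y])²
E[W] = 0.44444444, Var(W) = 0.024691358
E[P] = -1, Var(P) = 1.3333333
E[W²] = 0.024691358 + 0.44444444² = 0.22222222
E[P²] = 1.3333333 + (-1)² = 2.3333333
Var(Z) = 0.22222222*2.3333333 - (0.44444444*(-1))²
= 0.51851852 - 0.19753086 = 0.32098765

0.32098765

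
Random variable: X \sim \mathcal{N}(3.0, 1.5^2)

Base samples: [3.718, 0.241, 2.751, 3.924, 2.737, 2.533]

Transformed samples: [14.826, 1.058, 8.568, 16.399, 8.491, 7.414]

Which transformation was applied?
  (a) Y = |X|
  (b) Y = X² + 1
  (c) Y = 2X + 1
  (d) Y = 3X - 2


Checking option (b) Y = X² + 1:
  X = 3.718 -> Y = 14.826 ✓
  X = 0.241 -> Y = 1.058 ✓
  X = 2.751 -> Y = 8.568 ✓
All samples match this transformation.

(b) X² + 1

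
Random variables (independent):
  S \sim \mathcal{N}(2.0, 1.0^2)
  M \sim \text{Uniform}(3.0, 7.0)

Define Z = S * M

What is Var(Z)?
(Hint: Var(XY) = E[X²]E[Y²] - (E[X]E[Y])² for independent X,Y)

Var(XY) = E[X²]E[Y²] - (E[X]E[Y])²
E[S] = 2, Var(S) = 1
E[M] = 5, Var(M) = 1.3333333
E[S²] = 1 + 2² = 5
E[M²] = 1.3333333 + 5² = 26.333333
Var(Z) = 5*26.333333 - (2*5)²
= 131.66667 - 100 = 31.666667

31.666667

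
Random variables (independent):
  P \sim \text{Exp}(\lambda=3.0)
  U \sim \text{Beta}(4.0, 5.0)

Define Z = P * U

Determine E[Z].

For independent RVs: E[XY] = E[X]*E[Y]
E[P] = 0.33333333
E[U] = 0.44444444
E[Z] = 0.33333333 * 0.44444444 = 0.14814815

0.14814815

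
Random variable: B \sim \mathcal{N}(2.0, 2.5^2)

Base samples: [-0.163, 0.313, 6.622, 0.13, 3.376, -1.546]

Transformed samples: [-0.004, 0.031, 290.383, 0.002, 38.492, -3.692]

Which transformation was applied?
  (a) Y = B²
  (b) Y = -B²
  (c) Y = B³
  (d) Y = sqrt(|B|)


Checking option (c) Y = B³:
  B = -0.163 -> Y = -0.004 ✓
  B = 0.313 -> Y = 0.031 ✓
  B = 6.622 -> Y = 290.383 ✓
All samples match this transformation.

(c) B³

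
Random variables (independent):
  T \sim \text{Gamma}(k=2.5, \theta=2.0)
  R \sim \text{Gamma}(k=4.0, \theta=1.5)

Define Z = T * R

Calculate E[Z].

For independent RVs: E[XY] = E[X]*E[Y]
E[T] = 5
E[R] = 6
E[Z] = 5 * 6 = 30

30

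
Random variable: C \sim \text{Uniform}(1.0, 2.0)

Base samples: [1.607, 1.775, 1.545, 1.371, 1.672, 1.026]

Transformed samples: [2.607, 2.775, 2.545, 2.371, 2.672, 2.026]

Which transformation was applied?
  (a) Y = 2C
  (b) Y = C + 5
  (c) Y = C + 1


Checking option (c) Y = C + 1:
  C = 1.607 -> Y = 2.607 ✓
  C = 1.775 -> Y = 2.775 ✓
  C = 1.545 -> Y = 2.545 ✓
All samples match this transformation.

(c) C + 1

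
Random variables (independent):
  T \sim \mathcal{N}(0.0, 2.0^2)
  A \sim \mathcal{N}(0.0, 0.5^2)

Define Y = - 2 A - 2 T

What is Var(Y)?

For independent RVs: Var(aX + bY) = a²Var(X) + b²Var(Y)
Var(T) = 4
Var(A) = 0.25
Var(Y) = (-2)²*4 + (-2)²*0.25
= 4*4 + 4*0.25 = 17

17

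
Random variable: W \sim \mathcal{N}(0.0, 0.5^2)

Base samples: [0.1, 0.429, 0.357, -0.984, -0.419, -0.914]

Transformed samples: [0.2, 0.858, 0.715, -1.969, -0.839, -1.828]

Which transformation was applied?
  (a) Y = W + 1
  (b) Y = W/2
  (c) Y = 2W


Checking option (c) Y = 2W:
  W = 0.1 -> Y = 0.2 ✓
  W = 0.429 -> Y = 0.858 ✓
  W = 0.357 -> Y = 0.715 ✓
All samples match this transformation.

(c) 2W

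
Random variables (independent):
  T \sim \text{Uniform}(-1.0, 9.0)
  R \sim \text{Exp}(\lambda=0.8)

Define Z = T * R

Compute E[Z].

For independent RVs: E[XY] = E[X]*E[Y]
E[T] = 4
E[R] = 1.25
E[Z] = 4 * 1.25 = 5

5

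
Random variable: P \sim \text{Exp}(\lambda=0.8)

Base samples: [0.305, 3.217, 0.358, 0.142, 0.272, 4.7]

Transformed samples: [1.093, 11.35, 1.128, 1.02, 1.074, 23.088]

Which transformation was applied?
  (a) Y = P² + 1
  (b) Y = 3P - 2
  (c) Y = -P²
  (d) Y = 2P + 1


Checking option (a) Y = P² + 1:
  P = 0.305 -> Y = 1.093 ✓
  P = 3.217 -> Y = 11.35 ✓
  P = 0.358 -> Y = 1.128 ✓
All samples match this transformation.

(a) P² + 1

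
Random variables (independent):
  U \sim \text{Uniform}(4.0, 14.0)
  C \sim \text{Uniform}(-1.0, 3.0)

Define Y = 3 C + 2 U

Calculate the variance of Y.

For independent RVs: Var(aX + bY) = a²Var(X) + b²Var(Y)
Var(U) = 8.3333333
Var(C) = 1.3333333
Var(Y) = 2²*8.3333333 + 3²*1.3333333
= 4*8.3333333 + 9*1.3333333 = 45.333333

45.333333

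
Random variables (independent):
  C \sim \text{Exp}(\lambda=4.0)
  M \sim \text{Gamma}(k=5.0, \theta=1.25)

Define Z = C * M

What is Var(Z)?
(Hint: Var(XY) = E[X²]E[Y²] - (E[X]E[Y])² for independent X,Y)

Var(XY) = E[X²]E[Y²] - (E[X]E[Y])²
E[C] = 0.25, Var(C) = 0.0625
E[M] = 6.25, Var(M) = 7.8125
E[C²] = 0.0625 + 0.25² = 0.125
E[M²] = 7.8125 + 6.25² = 46.875
Var(Z) = 0.125*46.875 - (0.25*6.25)²
= 5.859375 - 2.4414062 = 3.4179688

3.4179688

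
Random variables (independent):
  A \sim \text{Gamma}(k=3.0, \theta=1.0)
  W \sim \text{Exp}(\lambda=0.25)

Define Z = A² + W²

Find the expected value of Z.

E[Z] = E[A²] + E[W²]
E[A²] = Var(A) + E[A]² = 3 + 9 = 12
E[W²] = Var(W) + E[W]² = 16 + 16 = 32
E[Z] = 12 + 32 = 44

44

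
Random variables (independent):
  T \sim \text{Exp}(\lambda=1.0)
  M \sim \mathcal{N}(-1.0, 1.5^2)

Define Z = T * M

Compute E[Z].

For independent RVs: E[XY] = E[X]*E[Y]
E[T] = 1
E[M] = -1
E[Z] = 1 * (-1) = -1

-1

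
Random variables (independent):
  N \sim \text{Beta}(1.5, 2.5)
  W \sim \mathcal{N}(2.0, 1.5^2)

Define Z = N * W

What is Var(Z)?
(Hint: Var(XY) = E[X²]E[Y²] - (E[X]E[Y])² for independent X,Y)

Var(XY) = E[X²]E[Y²] - (E[X]E[Y])²
E[N] = 0.375, Var(N) = 0.046875
E[W] = 2, Var(W) = 2.25
E[N²] = 0.046875 + 0.375² = 0.1875
E[W²] = 2.25 + 2² = 6.25
Var(Z) = 0.1875*6.25 - (0.375*2)²
= 1.171875 - 0.5625 = 0.609375

0.609375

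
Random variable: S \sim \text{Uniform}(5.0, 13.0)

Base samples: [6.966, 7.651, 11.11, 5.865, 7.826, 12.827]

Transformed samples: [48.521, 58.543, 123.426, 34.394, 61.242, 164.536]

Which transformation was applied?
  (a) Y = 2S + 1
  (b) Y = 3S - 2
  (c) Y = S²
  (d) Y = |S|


Checking option (c) Y = S²:
  S = 6.966 -> Y = 48.521 ✓
  S = 7.651 -> Y = 58.543 ✓
  S = 11.11 -> Y = 123.426 ✓
All samples match this transformation.

(c) S²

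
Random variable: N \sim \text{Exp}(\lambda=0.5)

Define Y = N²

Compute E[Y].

Using E[X²] = Var(X) + (E[X])²:
E[N] = 2
Var(N) = 1/0.5^2 = 4
E[N²] = 4 + 2² = 4 + 4 = 8

8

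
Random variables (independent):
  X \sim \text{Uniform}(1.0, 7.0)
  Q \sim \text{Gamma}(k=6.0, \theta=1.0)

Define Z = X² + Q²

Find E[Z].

E[Z] = E[X²] + E[Q²]
E[X²] = Var(X) + E[X]² = 3 + 16 = 19
E[Q²] = Var(Q) + E[Q]² = 6 + 36 = 42
E[Z] = 19 + 42 = 61

61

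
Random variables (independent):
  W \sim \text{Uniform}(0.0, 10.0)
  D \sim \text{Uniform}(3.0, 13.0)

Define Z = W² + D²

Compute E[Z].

E[Z] = E[W²] + E[D²]
E[W²] = Var(W) + E[W]² = 8.3333333 + 25 = 33.333333
E[D²] = Var(D) + E[D]² = 8.3333333 + 64 = 72.333333
E[Z] = 33.333333 + 72.333333 = 105.66667

105.66667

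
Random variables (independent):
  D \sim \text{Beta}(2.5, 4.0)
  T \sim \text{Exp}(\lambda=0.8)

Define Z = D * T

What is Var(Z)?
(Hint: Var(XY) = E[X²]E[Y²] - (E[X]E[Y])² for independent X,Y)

Var(XY) = E[X²]E[Y²] - (E[X]E[Y])²
E[D] = 0.38461538, Var(D) = 0.031558185
E[T] = 1.25, Var(T) = 1.5625
E[D²] = 0.031558185 + 0.38461538² = 0.17948718
E[T²] = 1.5625 + 1.25² = 3.125
Var(Z) = 0.17948718*3.125 - (0.38461538*1.25)²
= 0.56089744 - 0.23113905 = 0.32975838

0.32975838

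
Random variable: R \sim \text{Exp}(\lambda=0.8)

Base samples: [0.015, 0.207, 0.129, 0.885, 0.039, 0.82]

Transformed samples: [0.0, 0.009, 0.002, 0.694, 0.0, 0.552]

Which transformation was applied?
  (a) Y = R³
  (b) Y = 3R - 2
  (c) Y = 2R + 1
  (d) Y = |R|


Checking option (a) Y = R³:
  R = 0.015 -> Y = 0.0 ✓
  R = 0.207 -> Y = 0.009 ✓
  R = 0.129 -> Y = 0.002 ✓
All samples match this transformation.

(a) R³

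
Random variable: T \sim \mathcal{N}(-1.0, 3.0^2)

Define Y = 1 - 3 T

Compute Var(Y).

For Y = aT + b: Var(Y) = a² * Var(T)
Var(T) = 3.0^2 = 9
Var(Y) = (-3)² * 9 = 9 * 9 = 81

81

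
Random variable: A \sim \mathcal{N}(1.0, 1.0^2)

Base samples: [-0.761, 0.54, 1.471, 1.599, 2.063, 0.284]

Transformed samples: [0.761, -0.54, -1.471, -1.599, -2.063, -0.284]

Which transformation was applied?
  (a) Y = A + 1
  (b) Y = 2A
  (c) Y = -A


Checking option (c) Y = -A:
  A = -0.761 -> Y = 0.761 ✓
  A = 0.54 -> Y = -0.54 ✓
  A = 1.471 -> Y = -1.471 ✓
All samples match this transformation.

(c) -A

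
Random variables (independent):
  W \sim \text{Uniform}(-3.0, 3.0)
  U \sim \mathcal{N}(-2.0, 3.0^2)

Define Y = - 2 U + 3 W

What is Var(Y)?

For independent RVs: Var(aX + bY) = a²Var(X) + b²Var(Y)
Var(W) = 3
Var(U) = 9
Var(Y) = 3²*3 + (-2)²*9
= 9*3 + 4*9 = 63

63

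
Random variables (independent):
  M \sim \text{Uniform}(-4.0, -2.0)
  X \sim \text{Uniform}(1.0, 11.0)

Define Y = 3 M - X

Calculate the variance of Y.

For independent RVs: Var(aX + bY) = a²Var(X) + b²Var(Y)
Var(M) = 0.33333333
Var(X) = 8.3333333
Var(Y) = 3²*0.33333333 + (-1)²*8.3333333
= 9*0.33333333 + 1*8.3333333 = 11.333333

11.333333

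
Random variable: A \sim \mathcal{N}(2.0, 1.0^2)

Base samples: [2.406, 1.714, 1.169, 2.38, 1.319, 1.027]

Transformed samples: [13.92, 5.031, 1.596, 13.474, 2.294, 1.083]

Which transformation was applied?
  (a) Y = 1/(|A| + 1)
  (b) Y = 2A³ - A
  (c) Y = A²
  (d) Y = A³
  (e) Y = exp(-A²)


Checking option (d) Y = A³:
  A = 2.406 -> Y = 13.92 ✓
  A = 1.714 -> Y = 5.031 ✓
  A = 1.169 -> Y = 1.596 ✓
All samples match this transformation.

(d) A³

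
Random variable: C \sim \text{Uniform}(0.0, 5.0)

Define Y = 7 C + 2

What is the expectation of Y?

For Y = 7C + 2:
E[Y] = 7 * E[C] + 2
E[C] = (0 + 5)/2 = 2.5
E[Y] = 7 * 2.5 + 2 = 19.5

19.5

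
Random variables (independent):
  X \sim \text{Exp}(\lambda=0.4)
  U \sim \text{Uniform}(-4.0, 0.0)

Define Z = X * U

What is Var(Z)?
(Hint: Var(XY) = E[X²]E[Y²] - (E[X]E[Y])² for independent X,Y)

Var(XY) = E[X²]E[Y²] - (E[X]E[Y])²
E[X] = 2.5, Var(X) = 6.25
E[U] = -2, Var(U) = 1.3333333
E[X²] = 6.25 + 2.5² = 12.5
E[U²] = 1.3333333 + (-2)² = 5.3333333
Var(Z) = 12.5*5.3333333 - (2.5*(-2))²
= 66.666667 - 25 = 41.666667

41.666667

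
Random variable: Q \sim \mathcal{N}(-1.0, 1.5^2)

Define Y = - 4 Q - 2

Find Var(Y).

For Y = aQ + b: Var(Y) = a² * Var(Q)
Var(Q) = 1.5^2 = 2.25
Var(Y) = (-4)² * 2.25 = 16 * 2.25 = 36

36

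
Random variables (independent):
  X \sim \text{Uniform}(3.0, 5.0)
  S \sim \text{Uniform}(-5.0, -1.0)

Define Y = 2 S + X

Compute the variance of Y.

For independent RVs: Var(aX + bY) = a²Var(X) + b²Var(Y)
Var(X) = 0.33333333
Var(S) = 1.3333333
Var(Y) = 1²*0.33333333 + 2²*1.3333333
= 1*0.33333333 + 4*1.3333333 = 5.6666667

5.6666667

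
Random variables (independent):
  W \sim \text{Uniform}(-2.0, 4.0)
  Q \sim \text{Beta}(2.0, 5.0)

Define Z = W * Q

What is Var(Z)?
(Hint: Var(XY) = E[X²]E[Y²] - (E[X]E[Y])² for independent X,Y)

Var(XY) = E[X²]E[Y²] - (E[X]E[Y])²
E[W] = 1, Var(W) = 3
E[Q] = 0.28571429, Var(Q) = 0.025510204
E[W²] = 3 + 1² = 4
E[Q²] = 0.025510204 + 0.28571429² = 0.10714286
Var(Z) = 4*0.10714286 - (1*0.28571429)²
= 0.42857143 - 0.081632653 = 0.34693878

0.34693878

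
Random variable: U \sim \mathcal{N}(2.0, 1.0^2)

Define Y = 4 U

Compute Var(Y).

For Y = aU + b: Var(Y) = a² * Var(U)
Var(U) = 1.0^2 = 1
Var(Y) = 4² * 1 = 16 * 1 = 16

16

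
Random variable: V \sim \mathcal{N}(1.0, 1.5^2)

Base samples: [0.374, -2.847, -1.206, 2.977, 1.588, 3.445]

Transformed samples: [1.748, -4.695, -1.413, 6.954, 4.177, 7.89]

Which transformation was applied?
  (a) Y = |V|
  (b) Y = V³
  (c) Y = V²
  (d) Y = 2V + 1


Checking option (d) Y = 2V + 1:
  V = 0.374 -> Y = 1.748 ✓
  V = -2.847 -> Y = -4.695 ✓
  V = -1.206 -> Y = -1.413 ✓
All samples match this transformation.

(d) 2V + 1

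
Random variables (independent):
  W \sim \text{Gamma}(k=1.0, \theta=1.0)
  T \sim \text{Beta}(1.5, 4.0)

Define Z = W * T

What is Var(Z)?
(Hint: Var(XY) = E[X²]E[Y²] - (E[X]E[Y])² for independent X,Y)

Var(XY) = E[X²]E[Y²] - (E[X]E[Y])²
E[W] = 1, Var(W) = 1
E[T] = 0.27272727, Var(T) = 0.03051494
E[W²] = 1 + 1² = 2
E[T²] = 0.03051494 + 0.27272727² = 0.1048951
Var(Z) = 2*0.1048951 - (1*0.27272727)²
= 0.20979021 - 0.074380165 = 0.13541004

0.13541004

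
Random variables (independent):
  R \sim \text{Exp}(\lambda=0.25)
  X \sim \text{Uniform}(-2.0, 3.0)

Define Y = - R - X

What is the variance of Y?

For independent RVs: Var(aX + bY) = a²Var(X) + b²Var(Y)
Var(R) = 16
Var(X) = 2.0833333
Var(Y) = (-1)²*16 + (-1)²*2.0833333
= 1*16 + 1*2.0833333 = 18.083333

18.083333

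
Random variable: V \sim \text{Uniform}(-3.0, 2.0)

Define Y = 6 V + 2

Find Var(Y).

For Y = aV + b: Var(Y) = a² * Var(V)
Var(V) = (2 + 3)^2/12 = 2.0833333
Var(Y) = 6² * 2.0833333 = 36 * 2.0833333 = 75

75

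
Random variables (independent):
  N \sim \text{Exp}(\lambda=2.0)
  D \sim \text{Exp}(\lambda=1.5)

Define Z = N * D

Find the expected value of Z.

For independent RVs: E[XY] = E[X]*E[Y]
E[N] = 0.5
E[D] = 0.66666667
E[Z] = 0.5 * 0.66666667 = 0.33333333

0.33333333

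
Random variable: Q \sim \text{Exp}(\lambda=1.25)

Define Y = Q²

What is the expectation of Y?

Using E[X²] = Var(X) + (E[X])²:
E[Q] = 0.8
Var(Q) = 1/1.25^2 = 0.64
E[Q²] = 0.64 + 0.8² = 0.64 + 0.64 = 1.28

1.28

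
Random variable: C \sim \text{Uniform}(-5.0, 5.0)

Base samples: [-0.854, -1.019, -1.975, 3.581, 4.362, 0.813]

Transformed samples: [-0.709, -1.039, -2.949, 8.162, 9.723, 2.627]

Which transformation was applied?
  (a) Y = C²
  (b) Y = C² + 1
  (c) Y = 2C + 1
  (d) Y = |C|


Checking option (c) Y = 2C + 1:
  C = -0.854 -> Y = -0.709 ✓
  C = -1.019 -> Y = -1.039 ✓
  C = -1.975 -> Y = -2.949 ✓
All samples match this transformation.

(c) 2C + 1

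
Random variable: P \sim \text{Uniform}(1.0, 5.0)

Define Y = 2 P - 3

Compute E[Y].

For Y = 2P - 3:
E[Y] = 2 * E[P] - 3
E[P] = (1 + 5)/2 = 3
E[Y] = 2 * 3 - 3 = 3

3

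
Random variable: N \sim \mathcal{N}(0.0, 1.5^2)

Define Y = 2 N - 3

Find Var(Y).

For Y = aN + b: Var(Y) = a² * Var(N)
Var(N) = 1.5^2 = 2.25
Var(Y) = 2² * 2.25 = 4 * 2.25 = 9

9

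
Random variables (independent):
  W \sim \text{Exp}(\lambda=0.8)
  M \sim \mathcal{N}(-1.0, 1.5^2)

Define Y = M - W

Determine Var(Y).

For independent RVs: Var(aX + bY) = a²Var(X) + b²Var(Y)
Var(W) = 1.5625
Var(M) = 2.25
Var(Y) = (-1)²*1.5625 + 1²*2.25
= 1*1.5625 + 1*2.25 = 3.8125

3.8125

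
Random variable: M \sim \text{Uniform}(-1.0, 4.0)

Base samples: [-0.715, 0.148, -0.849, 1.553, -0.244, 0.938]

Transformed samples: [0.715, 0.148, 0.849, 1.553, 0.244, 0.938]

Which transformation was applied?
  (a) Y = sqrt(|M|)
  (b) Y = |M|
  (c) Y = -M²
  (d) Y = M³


Checking option (b) Y = |M|:
  M = -0.715 -> Y = 0.715 ✓
  M = 0.148 -> Y = 0.148 ✓
  M = -0.849 -> Y = 0.849 ✓
All samples match this transformation.

(b) |M|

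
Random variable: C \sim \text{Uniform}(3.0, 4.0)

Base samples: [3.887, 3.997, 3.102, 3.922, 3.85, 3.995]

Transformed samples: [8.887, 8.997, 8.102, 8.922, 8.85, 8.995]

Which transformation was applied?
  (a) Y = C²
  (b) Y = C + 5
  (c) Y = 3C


Checking option (b) Y = C + 5:
  C = 3.887 -> Y = 8.887 ✓
  C = 3.997 -> Y = 8.997 ✓
  C = 3.102 -> Y = 8.102 ✓
All samples match this transformation.

(b) C + 5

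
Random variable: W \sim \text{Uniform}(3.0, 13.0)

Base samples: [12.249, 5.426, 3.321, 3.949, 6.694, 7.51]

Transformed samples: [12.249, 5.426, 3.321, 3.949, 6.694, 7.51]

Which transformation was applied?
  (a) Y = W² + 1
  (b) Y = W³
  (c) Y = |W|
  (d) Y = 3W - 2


Checking option (c) Y = |W|:
  W = 12.249 -> Y = 12.249 ✓
  W = 5.426 -> Y = 5.426 ✓
  W = 3.321 -> Y = 3.321 ✓
All samples match this transformation.

(c) |W|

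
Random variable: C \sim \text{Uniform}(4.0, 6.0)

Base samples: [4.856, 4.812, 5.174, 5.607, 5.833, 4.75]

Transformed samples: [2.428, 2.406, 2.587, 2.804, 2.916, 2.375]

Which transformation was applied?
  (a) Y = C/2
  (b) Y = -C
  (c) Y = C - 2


Checking option (a) Y = C/2:
  C = 4.856 -> Y = 2.428 ✓
  C = 4.812 -> Y = 2.406 ✓
  C = 5.174 -> Y = 2.587 ✓
All samples match this transformation.

(a) C/2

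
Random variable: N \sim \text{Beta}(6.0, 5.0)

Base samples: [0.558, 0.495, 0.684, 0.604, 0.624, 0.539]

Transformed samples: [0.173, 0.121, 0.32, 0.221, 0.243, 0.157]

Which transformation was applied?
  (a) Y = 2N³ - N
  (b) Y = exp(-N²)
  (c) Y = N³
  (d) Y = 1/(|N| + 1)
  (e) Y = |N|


Checking option (c) Y = N³:
  N = 0.558 -> Y = 0.173 ✓
  N = 0.495 -> Y = 0.121 ✓
  N = 0.684 -> Y = 0.32 ✓
All samples match this transformation.

(c) N³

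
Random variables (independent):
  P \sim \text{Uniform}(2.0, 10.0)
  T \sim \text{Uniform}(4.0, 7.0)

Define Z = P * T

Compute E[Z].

For independent RVs: E[XY] = E[X]*E[Y]
E[P] = 6
E[T] = 5.5
E[Z] = 6 * 5.5 = 33

33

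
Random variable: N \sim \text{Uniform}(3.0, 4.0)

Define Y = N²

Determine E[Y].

Using E[X²] = Var(X) + (E[X])²:
E[N] = 3.5
Var(N) = (4 - 3)^2/12 = 0.083333333
E[N²] = 0.083333333 + 3.5² = 0.083333333 + 12.25 = 12.333333

12.333333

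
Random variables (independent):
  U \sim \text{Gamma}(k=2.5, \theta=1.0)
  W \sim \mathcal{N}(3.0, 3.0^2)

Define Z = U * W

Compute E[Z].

For independent RVs: E[XY] = E[X]*E[Y]
E[U] = 2.5
E[W] = 3
E[Z] = 2.5 * 3 = 7.5

7.5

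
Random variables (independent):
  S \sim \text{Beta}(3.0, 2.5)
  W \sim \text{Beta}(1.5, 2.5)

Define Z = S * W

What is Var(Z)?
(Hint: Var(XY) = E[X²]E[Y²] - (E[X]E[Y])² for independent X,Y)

Var(XY) = E[X²]E[Y²] - (E[X]E[Y])²
E[S] = 0.54545455, Var(S) = 0.038143675
E[W] = 0.375, Var(W) = 0.046875
E[S²] = 0.038143675 + 0.54545455² = 0.33566434
E[W²] = 0.046875 + 0.375² = 0.1875
Var(Z) = 0.33566434*0.1875 - (0.54545455*0.375)²
= 0.062937063 - 0.041838843 = 0.02109822

0.02109822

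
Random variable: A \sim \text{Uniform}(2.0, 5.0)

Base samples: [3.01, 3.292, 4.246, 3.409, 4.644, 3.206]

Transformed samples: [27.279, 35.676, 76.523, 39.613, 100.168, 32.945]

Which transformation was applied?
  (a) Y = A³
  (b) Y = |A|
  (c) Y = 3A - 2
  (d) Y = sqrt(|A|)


Checking option (a) Y = A³:
  A = 3.01 -> Y = 27.279 ✓
  A = 3.292 -> Y = 35.676 ✓
  A = 4.246 -> Y = 76.523 ✓
All samples match this transformation.

(a) A³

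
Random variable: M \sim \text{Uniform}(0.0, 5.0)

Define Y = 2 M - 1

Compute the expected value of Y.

For Y = 2M - 1:
E[Y] = 2 * E[M] - 1
E[M] = (0 + 5)/2 = 2.5
E[Y] = 2 * 2.5 - 1 = 4

4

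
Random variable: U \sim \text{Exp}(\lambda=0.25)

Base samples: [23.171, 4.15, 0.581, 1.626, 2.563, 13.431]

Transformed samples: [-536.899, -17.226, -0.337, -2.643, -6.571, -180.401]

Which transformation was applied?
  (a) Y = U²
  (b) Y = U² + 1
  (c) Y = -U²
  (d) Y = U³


Checking option (c) Y = -U²:
  U = 23.171 -> Y = -536.899 ✓
  U = 4.15 -> Y = -17.226 ✓
  U = 0.581 -> Y = -0.337 ✓
All samples match this transformation.

(c) -U²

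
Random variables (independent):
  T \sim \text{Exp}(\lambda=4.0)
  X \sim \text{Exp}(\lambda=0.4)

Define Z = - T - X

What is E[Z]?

E[Z] = -1*E[T] - 1*E[X]
E[T] = 0.25
E[X] = 2.5
E[Z] = -1*0.25 - 1*2.5 = -2.75

-2.75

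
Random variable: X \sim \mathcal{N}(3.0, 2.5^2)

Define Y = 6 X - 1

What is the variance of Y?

For Y = aX + b: Var(Y) = a² * Var(X)
Var(X) = 2.5^2 = 6.25
Var(Y) = 6² * 6.25 = 36 * 6.25 = 225

225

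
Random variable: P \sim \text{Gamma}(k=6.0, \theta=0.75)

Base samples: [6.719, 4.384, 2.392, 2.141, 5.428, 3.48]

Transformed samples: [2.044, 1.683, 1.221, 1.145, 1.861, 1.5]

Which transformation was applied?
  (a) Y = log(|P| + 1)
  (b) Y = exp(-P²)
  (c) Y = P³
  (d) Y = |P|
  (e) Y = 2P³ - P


Checking option (a) Y = log(|P| + 1):
  P = 6.719 -> Y = 2.044 ✓
  P = 4.384 -> Y = 1.683 ✓
  P = 2.392 -> Y = 1.221 ✓
All samples match this transformation.

(a) log(|P| + 1)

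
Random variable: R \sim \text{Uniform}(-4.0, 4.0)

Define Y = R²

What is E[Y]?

Using E[X²] = Var(X) + (E[X])²:
E[R] = 0
Var(R) = (4 + 4)^2/12 = 5.3333333
E[R²] = 5.3333333 + 0² = 5.3333333 + 0 = 5.3333333

5.3333333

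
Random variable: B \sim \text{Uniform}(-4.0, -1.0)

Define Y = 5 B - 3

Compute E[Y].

For Y = 5B - 3:
E[Y] = 5 * E[B] - 3
E[B] = (-4 - 1)/2 = -2.5
E[Y] = 5 * (-2.5) - 3 = -15.5

-15.5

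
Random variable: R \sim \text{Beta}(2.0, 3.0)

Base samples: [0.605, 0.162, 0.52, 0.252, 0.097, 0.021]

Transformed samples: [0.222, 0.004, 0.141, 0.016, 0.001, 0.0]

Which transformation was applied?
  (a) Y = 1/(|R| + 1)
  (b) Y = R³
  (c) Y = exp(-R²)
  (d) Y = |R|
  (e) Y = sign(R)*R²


Checking option (b) Y = R³:
  R = 0.605 -> Y = 0.222 ✓
  R = 0.162 -> Y = 0.004 ✓
  R = 0.52 -> Y = 0.141 ✓
All samples match this transformation.

(b) R³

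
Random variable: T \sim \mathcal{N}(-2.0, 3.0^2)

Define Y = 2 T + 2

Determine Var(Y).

For Y = aT + b: Var(Y) = a² * Var(T)
Var(T) = 3.0^2 = 9
Var(Y) = 2² * 9 = 4 * 9 = 36

36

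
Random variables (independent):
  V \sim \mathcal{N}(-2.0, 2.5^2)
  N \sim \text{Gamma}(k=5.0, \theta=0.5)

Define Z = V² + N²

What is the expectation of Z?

E[Z] = E[V²] + E[N²]
E[V²] = Var(V) + E[V]² = 6.25 + 4 = 10.25
E[N²] = Var(N) + E[N]² = 1.25 + 6.25 = 7.5
E[Z] = 10.25 + 7.5 = 17.75

17.75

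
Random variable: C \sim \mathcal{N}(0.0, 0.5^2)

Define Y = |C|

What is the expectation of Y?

For X ~ N(0, 0.5²), E[|X|] = sigma * sqrt(2/pi)
= 0.5 * sqrt(2/pi) = 0.39894228

0.39894228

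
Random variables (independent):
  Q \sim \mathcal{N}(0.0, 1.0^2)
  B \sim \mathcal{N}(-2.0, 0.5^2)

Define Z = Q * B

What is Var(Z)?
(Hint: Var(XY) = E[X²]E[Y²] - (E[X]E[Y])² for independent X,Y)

Var(XY) = E[X²]E[Y²] - (E[X]E[Y])²
E[Q] = 0, Var(Q) = 1
E[B] = -2, Var(B) = 0.25
E[Q²] = 1 + 0² = 1
E[B²] = 0.25 + (-2)² = 4.25
Var(Z) = 1*4.25 - (0*(-2))²
= 4.25 - 0 = 4.25

4.25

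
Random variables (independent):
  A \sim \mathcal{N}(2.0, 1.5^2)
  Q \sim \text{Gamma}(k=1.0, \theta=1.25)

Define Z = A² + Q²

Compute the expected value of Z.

E[Z] = E[A²] + E[Q²]
E[A²] = Var(A) + E[A]² = 2.25 + 4 = 6.25
E[Q²] = Var(Q) + E[Q]² = 1.5625 + 1.5625 = 3.125
E[Z] = 6.25 + 3.125 = 9.375

9.375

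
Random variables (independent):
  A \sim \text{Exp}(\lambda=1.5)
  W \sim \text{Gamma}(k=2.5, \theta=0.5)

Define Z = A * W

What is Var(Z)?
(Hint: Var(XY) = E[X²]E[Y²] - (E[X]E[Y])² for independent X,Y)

Var(XY) = E[X²]E[Y²] - (E[X]E[Y])²
E[A] = 0.66666667, Var(A) = 0.44444444
E[W] = 1.25, Var(W) = 0.625
E[A²] = 0.44444444 + 0.66666667² = 0.88888889
E[W²] = 0.625 + 1.25² = 2.1875
Var(Z) = 0.88888889*2.1875 - (0.66666667*1.25)²
= 1.9444444 - 0.69444444 = 1.25

1.25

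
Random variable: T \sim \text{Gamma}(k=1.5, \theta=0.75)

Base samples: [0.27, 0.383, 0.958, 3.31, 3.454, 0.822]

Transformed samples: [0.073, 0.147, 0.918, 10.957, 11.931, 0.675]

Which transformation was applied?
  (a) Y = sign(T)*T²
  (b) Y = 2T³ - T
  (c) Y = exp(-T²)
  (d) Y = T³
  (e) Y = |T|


Checking option (a) Y = sign(T)*T²:
  T = 0.27 -> Y = 0.073 ✓
  T = 0.383 -> Y = 0.147 ✓
  T = 0.958 -> Y = 0.918 ✓
All samples match this transformation.

(a) sign(T)*T²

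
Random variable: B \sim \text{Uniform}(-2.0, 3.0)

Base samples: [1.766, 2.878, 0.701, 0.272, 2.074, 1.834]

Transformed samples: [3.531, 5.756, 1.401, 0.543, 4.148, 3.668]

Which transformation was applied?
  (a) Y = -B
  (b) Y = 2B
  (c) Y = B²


Checking option (b) Y = 2B:
  B = 1.766 -> Y = 3.531 ✓
  B = 2.878 -> Y = 5.756 ✓
  B = 0.701 -> Y = 1.401 ✓
All samples match this transformation.

(b) 2B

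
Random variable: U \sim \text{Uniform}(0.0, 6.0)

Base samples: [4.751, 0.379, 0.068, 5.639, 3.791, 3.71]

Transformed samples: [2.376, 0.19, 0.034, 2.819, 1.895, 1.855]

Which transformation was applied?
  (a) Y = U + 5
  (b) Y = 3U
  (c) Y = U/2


Checking option (c) Y = U/2:
  U = 4.751 -> Y = 2.376 ✓
  U = 0.379 -> Y = 0.19 ✓
  U = 0.068 -> Y = 0.034 ✓
All samples match this transformation.

(c) U/2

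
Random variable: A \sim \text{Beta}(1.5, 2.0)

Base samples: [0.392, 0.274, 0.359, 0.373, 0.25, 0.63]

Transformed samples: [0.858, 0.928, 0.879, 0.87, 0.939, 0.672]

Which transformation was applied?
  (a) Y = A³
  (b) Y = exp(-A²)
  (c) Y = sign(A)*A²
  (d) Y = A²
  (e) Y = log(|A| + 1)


Checking option (b) Y = exp(-A²):
  A = 0.392 -> Y = 0.858 ✓
  A = 0.274 -> Y = 0.928 ✓
  A = 0.359 -> Y = 0.879 ✓
All samples match this transformation.

(b) exp(-A²)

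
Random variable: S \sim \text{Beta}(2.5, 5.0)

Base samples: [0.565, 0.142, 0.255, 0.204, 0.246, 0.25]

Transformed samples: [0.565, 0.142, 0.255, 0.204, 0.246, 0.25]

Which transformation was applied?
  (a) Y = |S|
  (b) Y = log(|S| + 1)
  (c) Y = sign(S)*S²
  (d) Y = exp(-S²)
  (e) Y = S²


Checking option (a) Y = |S|:
  S = 0.565 -> Y = 0.565 ✓
  S = 0.142 -> Y = 0.142 ✓
  S = 0.255 -> Y = 0.255 ✓
All samples match this transformation.

(a) |S|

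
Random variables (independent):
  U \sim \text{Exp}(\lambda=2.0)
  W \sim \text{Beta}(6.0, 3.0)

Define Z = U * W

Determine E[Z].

For independent RVs: E[XY] = E[X]*E[Y]
E[U] = 0.5
E[W] = 0.66666667
E[Z] = 0.5 * 0.66666667 = 0.33333333

0.33333333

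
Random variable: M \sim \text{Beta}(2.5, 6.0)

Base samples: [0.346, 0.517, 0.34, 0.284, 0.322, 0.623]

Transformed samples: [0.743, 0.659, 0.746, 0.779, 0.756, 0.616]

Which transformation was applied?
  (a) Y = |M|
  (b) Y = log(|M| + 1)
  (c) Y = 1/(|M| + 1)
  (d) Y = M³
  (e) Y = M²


Checking option (c) Y = 1/(|M| + 1):
  M = 0.346 -> Y = 0.743 ✓
  M = 0.517 -> Y = 0.659 ✓
  M = 0.34 -> Y = 0.746 ✓
All samples match this transformation.

(c) 1/(|M| + 1)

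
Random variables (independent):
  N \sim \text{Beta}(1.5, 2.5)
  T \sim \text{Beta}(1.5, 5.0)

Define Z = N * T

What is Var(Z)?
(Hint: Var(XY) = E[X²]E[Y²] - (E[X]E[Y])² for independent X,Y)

Var(XY) = E[X²]E[Y²] - (E[X]E[Y])²
E[N] = 0.375, Var(N) = 0.046875
E[T] = 0.23076923, Var(T) = 0.023668639
E[N²] = 0.046875 + 0.375² = 0.1875
E[T²] = 0.023668639 + 0.23076923² = 0.076923077
Var(Z) = 0.1875*0.076923077 - (0.375*0.23076923)²
= 0.014423077 - 0.0074889053 = 0.0069341716

0.0069341716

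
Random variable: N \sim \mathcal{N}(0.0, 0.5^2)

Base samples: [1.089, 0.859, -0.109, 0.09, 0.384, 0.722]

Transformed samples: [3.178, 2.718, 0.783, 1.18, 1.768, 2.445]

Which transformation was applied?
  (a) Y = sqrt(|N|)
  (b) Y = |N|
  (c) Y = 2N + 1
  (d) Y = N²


Checking option (c) Y = 2N + 1:
  N = 1.089 -> Y = 3.178 ✓
  N = 0.859 -> Y = 2.718 ✓
  N = -0.109 -> Y = 0.783 ✓
All samples match this transformation.

(c) 2N + 1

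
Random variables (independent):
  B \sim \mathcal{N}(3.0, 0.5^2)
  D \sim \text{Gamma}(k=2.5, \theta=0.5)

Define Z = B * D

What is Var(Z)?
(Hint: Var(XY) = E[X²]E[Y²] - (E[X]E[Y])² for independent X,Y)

Var(XY) = E[X²]E[Y²] - (E[X]E[Y])²
E[B] = 3, Var(B) = 0.25
E[D] = 1.25, Var(D) = 0.625
E[B²] = 0.25 + 3² = 9.25
E[D²] = 0.625 + 1.25² = 2.1875
Var(Z) = 9.25*2.1875 - (3*1.25)²
= 20.234375 - 14.0625 = 6.171875

6.171875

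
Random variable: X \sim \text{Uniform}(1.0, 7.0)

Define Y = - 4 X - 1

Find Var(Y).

For Y = aX + b: Var(Y) = a² * Var(X)
Var(X) = (7 - 1)^2/12 = 3
Var(Y) = (-4)² * 3 = 16 * 3 = 48

48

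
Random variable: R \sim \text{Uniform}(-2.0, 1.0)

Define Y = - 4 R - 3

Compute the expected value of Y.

For Y = -4R - 3:
E[Y] = -4 * E[R] - 3
E[R] = (-2 + 1)/2 = -0.5
E[Y] = -4 * (-0.5) - 3 = -1

-1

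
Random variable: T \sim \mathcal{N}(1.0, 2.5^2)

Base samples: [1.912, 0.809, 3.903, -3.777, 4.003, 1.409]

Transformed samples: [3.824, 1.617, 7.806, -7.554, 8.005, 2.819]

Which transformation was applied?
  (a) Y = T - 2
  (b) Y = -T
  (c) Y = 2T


Checking option (c) Y = 2T:
  T = 1.912 -> Y = 3.824 ✓
  T = 0.809 -> Y = 1.617 ✓
  T = 3.903 -> Y = 7.806 ✓
All samples match this transformation.

(c) 2T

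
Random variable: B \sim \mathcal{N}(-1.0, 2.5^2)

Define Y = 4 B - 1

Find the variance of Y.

For Y = aB + b: Var(Y) = a² * Var(B)
Var(B) = 2.5^2 = 6.25
Var(Y) = 4² * 6.25 = 16 * 6.25 = 100

100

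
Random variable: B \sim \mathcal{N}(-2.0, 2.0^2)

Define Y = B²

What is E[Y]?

Using E[X²] = Var(X) + (E[X])²:
E[B] = -2
Var(B) = 2.0^2 = 4
E[B²] = 4 + (-2)² = 4 + 4 = 8

8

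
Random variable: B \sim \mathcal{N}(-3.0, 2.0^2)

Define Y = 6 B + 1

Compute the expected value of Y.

For Y = 6B + 1:
E[Y] = 6 * E[B] + 1
E[B] = -3.0 = -3
E[Y] = 6 * (-3) + 1 = -17

-17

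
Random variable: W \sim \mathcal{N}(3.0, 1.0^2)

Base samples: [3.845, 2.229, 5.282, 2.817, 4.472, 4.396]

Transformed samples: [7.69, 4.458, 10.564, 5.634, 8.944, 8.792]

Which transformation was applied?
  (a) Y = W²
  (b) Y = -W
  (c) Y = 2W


Checking option (c) Y = 2W:
  W = 3.845 -> Y = 7.69 ✓
  W = 2.229 -> Y = 4.458 ✓
  W = 5.282 -> Y = 10.564 ✓
All samples match this transformation.

(c) 2W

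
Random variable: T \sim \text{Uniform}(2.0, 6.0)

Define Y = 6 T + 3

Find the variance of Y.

For Y = aT + b: Var(Y) = a² * Var(T)
Var(T) = (6 - 2)^2/12 = 1.3333333
Var(Y) = 6² * 1.3333333 = 36 * 1.3333333 = 48

48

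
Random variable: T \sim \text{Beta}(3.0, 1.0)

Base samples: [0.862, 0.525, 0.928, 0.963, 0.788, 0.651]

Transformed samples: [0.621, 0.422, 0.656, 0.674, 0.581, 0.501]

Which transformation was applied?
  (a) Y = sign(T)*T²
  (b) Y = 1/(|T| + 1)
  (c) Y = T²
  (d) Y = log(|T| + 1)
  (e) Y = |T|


Checking option (d) Y = log(|T| + 1):
  T = 0.862 -> Y = 0.621 ✓
  T = 0.525 -> Y = 0.422 ✓
  T = 0.928 -> Y = 0.656 ✓
All samples match this transformation.

(d) log(|T| + 1)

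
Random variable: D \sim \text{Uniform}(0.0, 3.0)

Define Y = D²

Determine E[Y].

Using E[X²] = Var(X) + (E[X])²:
E[D] = 1.5
Var(D) = (3 - 0)^2/12 = 0.75
E[D²] = 0.75 + 1.5² = 0.75 + 2.25 = 3

3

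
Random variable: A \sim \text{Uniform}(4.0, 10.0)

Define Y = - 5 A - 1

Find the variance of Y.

For Y = aA + b: Var(Y) = a² * Var(A)
Var(A) = (10 - 4)^2/12 = 3
Var(Y) = (-5)² * 3 = 25 * 3 = 75

75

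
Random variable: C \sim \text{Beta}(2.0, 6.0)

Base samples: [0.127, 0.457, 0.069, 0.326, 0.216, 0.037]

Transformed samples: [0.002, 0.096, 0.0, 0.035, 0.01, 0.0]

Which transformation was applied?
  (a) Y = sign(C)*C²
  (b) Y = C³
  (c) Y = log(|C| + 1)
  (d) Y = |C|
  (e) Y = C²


Checking option (b) Y = C³:
  C = 0.127 -> Y = 0.002 ✓
  C = 0.457 -> Y = 0.096 ✓
  C = 0.069 -> Y = 0.0 ✓
All samples match this transformation.

(b) C³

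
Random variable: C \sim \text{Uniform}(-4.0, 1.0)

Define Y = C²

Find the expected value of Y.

E[C²] = Var(C) + (E[C])² = 2.0833333 + 2.25 = 4.3333333

4.3333333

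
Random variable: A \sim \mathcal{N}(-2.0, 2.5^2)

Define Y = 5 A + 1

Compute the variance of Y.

For Y = aA + b: Var(Y) = a² * Var(A)
Var(A) = 2.5^2 = 6.25
Var(Y) = 5² * 6.25 = 25 * 6.25 = 156.25

156.25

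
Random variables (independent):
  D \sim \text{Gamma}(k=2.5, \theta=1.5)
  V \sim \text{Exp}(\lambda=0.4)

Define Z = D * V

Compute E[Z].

For independent RVs: E[XY] = E[X]*E[Y]
E[D] = 3.75
E[V] = 2.5
E[Z] = 3.75 * 2.5 = 9.375

9.375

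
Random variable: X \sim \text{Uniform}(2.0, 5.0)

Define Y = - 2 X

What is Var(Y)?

For Y = aX + b: Var(Y) = a² * Var(X)
Var(X) = (5 - 2)^2/12 = 0.75
Var(Y) = (-2)² * 0.75 = 4 * 0.75 = 3

3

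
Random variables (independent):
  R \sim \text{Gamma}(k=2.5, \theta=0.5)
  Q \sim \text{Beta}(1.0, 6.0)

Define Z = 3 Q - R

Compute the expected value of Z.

E[Z] = -1*E[R] + 3*E[Q]
E[R] = 1.25
E[Q] = 0.14285714
E[Z] = -1*1.25 + 3*0.14285714 = -0.82142857

-0.82142857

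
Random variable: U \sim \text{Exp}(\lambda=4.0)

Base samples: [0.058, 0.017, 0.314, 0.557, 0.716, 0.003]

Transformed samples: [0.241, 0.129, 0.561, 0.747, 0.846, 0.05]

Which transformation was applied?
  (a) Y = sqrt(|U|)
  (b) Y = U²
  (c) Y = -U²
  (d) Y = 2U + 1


Checking option (a) Y = sqrt(|U|):
  U = 0.058 -> Y = 0.241 ✓
  U = 0.017 -> Y = 0.129 ✓
  U = 0.314 -> Y = 0.561 ✓
All samples match this transformation.

(a) sqrt(|U|)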